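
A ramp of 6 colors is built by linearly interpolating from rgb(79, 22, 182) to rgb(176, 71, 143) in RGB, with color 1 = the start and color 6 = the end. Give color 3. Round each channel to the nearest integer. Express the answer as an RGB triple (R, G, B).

(118, 42, 166)

With 6 swatches and endpoints inclusive, swatch 3 sits at t = (3 − 1)/(6 − 1) = 2/5 ≈ 0.4.
R = 79 + 0.4 × (176 − 79) = 117.8 → 118
G = 22 + 0.4 × (71 − 22) = 41.6 → 42
B = 182 + 0.4 × (143 − 182) = 166.4 → 166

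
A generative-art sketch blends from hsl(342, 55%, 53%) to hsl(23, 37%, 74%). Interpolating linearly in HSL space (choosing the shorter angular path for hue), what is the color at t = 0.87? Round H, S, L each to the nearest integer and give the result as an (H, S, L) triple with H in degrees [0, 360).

Hue: 23 − 342 = -319°, but |-319| > 180 so the shorter arc goes the other way: Δh = -319 + 360 = 41°.
H = 342 + 0.87 × (41) = 377.67 → 378 → 378 mod 360 = 18°
S = 55 + 0.87 × (37 − 55) = 39.34 → 39%
L = 53 + 0.87 × (74 − 53) = 71.27 → 71%

(18, 39, 71)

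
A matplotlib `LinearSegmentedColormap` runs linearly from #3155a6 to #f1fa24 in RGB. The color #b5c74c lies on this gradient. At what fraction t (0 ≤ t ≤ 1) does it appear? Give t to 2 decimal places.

Invert the lerp on the R channel (largest span, 192): t = (181 − 49) / (241 − 49) = 132/192 = 0.6875.
Check on G: (199 − 85)/(250 − 85) = 0.6909 ✓

0.69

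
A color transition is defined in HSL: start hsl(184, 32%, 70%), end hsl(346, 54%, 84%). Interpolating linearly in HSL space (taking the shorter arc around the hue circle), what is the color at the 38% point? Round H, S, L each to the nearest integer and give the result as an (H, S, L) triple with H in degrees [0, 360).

(246, 40, 75)

Hue arc: Δh = 346 − 184 = 162° (|Δh| ≤ 180, already the shorter path).
H = 184 + 0.38 × (162) = 245.56 → 246°
S = 32 + 0.38 × (54 − 32) = 40.36 → 40%
L = 70 + 0.38 × (84 − 70) = 75.32 → 75%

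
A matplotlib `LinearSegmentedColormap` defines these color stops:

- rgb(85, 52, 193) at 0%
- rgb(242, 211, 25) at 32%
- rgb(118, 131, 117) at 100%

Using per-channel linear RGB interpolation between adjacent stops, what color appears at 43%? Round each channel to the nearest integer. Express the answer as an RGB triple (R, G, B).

43% lies between the 32% and 100% stops, so the local fraction is t = (43 − 32)/(100 − 32) = 11/68 ≈ 0.1618.
R = 242 + 0.1618 × (118 − 242) = 221.937 → 222
G = 211 + 0.1618 × (131 − 211) = 198.056 → 198
B = 25 + 0.1618 × (117 − 25) = 39.886 → 40

(222, 198, 40)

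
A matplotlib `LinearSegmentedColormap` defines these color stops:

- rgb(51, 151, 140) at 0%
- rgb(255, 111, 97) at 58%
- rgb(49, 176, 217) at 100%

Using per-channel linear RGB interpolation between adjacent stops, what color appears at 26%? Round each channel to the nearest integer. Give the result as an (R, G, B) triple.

(142, 133, 121)

26% lies between the 0% and 58% stops, so the local fraction is t = (26 − 0)/(58 − 0) = 26/58 ≈ 0.4483.
R = 51 + 0.4483 × (255 − 51) = 142.453 → 142
G = 151 + 0.4483 × (111 − 151) = 133.068 → 133
B = 140 + 0.4483 × (97 − 140) = 120.723 → 121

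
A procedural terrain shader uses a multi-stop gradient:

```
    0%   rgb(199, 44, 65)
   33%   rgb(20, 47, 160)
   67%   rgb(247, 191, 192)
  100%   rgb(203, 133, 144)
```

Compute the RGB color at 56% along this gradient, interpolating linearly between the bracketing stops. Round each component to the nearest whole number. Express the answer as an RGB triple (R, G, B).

(174, 144, 182)

56% lies between the 33% and 67% stops, so the local fraction is t = (56 − 33)/(67 − 33) = 23/34 ≈ 0.6765.
R = 20 + 0.6765 × (247 − 20) = 173.565 → 174
G = 47 + 0.6765 × (191 − 47) = 144.416 → 144
B = 160 + 0.6765 × (192 − 160) = 181.648 → 182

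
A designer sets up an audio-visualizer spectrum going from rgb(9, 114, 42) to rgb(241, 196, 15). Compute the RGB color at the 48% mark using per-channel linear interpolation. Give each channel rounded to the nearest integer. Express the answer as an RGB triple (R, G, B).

(120, 153, 29)

48% corresponds to t = 0.48.
R = 9 + 0.48 × (241 − 9) = 9 + 0.48 × 232 = 120.36 → 120
G = 114 + 0.48 × (196 − 114) = 114 + 0.48 × 82 = 153.36 → 153
B = 42 + 0.48 × (15 − 42) = 42 + 0.48 × -27 = 29.04 → 29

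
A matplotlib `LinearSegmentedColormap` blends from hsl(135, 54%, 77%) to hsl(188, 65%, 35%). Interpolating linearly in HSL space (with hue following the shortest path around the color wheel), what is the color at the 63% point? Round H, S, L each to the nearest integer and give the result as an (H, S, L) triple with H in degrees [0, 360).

(168, 61, 51)

Hue arc: Δh = 188 − 135 = 53° (|Δh| ≤ 180, already the shorter path).
H = 135 + 0.63 × (53) = 168.39 → 168°
S = 54 + 0.63 × (65 − 54) = 60.93 → 61%
L = 77 + 0.63 × (35 − 77) = 50.54 → 51%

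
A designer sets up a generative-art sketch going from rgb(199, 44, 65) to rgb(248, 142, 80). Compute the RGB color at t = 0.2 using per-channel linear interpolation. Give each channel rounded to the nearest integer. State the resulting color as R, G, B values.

(209, 64, 68)

R = 199 + 0.2 × (248 − 199) = 199 + 0.2 × 49 = 208.8 → 209
G = 44 + 0.2 × (142 − 44) = 44 + 0.2 × 98 = 63.6 → 64
B = 65 + 0.2 × (80 − 65) = 65 + 0.2 × 15 = 68 → 68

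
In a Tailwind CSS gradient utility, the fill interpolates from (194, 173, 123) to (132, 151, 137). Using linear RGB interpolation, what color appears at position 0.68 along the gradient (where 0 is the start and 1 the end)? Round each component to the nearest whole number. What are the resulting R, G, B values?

(152, 158, 133)

R = 194 + 0.68 × (132 − 194) = 194 + 0.68 × -62 = 151.84 → 152
G = 173 + 0.68 × (151 − 173) = 173 + 0.68 × -22 = 158.04 → 158
B = 123 + 0.68 × (137 − 123) = 123 + 0.68 × 14 = 132.52 → 133
So the blended color is (152, 158, 133), about #989e85.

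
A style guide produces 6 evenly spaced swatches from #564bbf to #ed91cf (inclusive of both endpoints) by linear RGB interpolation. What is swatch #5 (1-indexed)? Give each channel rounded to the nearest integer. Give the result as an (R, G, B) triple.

(207, 131, 204)

With 6 swatches and endpoints inclusive, swatch 5 sits at t = (5 − 1)/(6 − 1) = 4/5 ≈ 0.8.
#564bbf → (86, 75, 191); #ed91cf → (237, 145, 207).
R = 86 + 0.8 × (237 − 86) = 206.8 → 207
G = 75 + 0.8 × (145 − 75) = 131 → 131
B = 191 + 0.8 × (207 − 191) = 203.8 → 204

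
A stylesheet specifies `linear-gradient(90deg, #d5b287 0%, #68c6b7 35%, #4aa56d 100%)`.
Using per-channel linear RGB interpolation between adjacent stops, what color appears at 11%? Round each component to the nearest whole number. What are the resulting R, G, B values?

11% lies between the 0% and 35% stops, so the local fraction is t = (11 − 0)/(35 − 0) = 11/35 ≈ 0.3143.
#d5b287 → (213, 178, 135); #68c6b7 → (104, 198, 183).
R = 213 + 0.3143 × (104 − 213) = 178.741 → 179
G = 178 + 0.3143 × (198 − 178) = 184.286 → 184
B = 135 + 0.3143 × (183 − 135) = 150.086 → 150

(179, 184, 150)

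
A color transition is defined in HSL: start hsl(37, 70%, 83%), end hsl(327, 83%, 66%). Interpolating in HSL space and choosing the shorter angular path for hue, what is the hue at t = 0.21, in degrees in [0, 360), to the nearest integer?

22

Hue: 327 − 37 = 290°, but |290| > 180 so the shorter arc goes the other way: Δh = 290 − 360 = -70°.
H = 37 + 0.21 × (-70) = 22.3 → 22°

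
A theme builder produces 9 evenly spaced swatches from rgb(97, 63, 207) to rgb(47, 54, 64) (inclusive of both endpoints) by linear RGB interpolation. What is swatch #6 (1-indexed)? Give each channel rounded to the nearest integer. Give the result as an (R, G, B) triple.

(66, 57, 118)

With 9 swatches and endpoints inclusive, swatch 6 sits at t = (6 − 1)/(9 − 1) = 5/8 ≈ 0.625.
R = 97 + 0.625 × (47 − 97) = 65.75 → 66
G = 63 + 0.625 × (54 − 63) = 57.375 → 57
B = 207 + 0.625 × (64 − 207) = 117.625 → 118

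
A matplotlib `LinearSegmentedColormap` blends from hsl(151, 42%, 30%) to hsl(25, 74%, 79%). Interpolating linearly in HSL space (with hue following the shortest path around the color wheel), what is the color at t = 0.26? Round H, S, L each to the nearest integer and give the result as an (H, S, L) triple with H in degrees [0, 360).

Hue arc: Δh = 25 − 151 = -126° (|Δh| ≤ 180, already the shorter path).
H = 151 + 0.26 × (-126) = 118.24 → 118°
S = 42 + 0.26 × (74 − 42) = 50.32 → 50%
L = 30 + 0.26 × (79 − 30) = 42.74 → 43%

(118, 50, 43)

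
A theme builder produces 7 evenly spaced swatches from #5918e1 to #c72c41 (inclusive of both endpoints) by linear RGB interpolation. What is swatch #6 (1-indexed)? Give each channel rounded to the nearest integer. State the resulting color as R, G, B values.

(181, 41, 92)

With 7 swatches and endpoints inclusive, swatch 6 sits at t = (6 − 1)/(7 − 1) = 5/6 ≈ 0.8333.
#5918e1 → (89, 24, 225); #c72c41 → (199, 44, 65).
R = 89 + 0.8333 × (199 − 89) = 180.663 → 181
G = 24 + 0.8333 × (44 − 24) = 40.666 → 41
B = 225 + 0.8333 × (65 − 225) = 91.672 → 92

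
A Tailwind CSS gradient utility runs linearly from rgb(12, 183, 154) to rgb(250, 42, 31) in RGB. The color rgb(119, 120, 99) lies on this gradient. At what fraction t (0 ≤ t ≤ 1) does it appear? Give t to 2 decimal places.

Invert the lerp on the R channel (largest span, 238): t = (119 − 12) / (250 − 12) = 107/238 = 0.44958.
Check on G: (120 − 183)/(42 − 183) = 0.4468 ✓

0.45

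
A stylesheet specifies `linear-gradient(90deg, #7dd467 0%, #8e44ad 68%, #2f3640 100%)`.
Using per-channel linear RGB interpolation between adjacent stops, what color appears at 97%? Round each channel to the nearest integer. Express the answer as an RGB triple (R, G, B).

(56, 55, 74)

97% lies between the 68% and 100% stops, so the local fraction is t = (97 − 68)/(100 − 68) = 29/32 ≈ 0.9062.
#8e44ad → (142, 68, 173); #2f3640 → (47, 54, 64).
R = 142 + 0.9062 × (47 − 142) = 55.911 → 56
G = 68 + 0.9062 × (54 − 68) = 55.313 → 55
B = 173 + 0.9062 × (64 − 173) = 74.224 → 74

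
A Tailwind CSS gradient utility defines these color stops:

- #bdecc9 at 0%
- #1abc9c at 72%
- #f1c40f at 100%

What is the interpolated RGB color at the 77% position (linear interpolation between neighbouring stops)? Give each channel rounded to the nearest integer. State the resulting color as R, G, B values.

(64, 189, 131)

77% lies between the 72% and 100% stops, so the local fraction is t = (77 − 72)/(100 − 72) = 5/28 ≈ 0.1786.
#1abc9c → (26, 188, 156); #f1c40f → (241, 196, 15).
R = 26 + 0.1786 × (241 − 26) = 64.399 → 64
G = 188 + 0.1786 × (196 − 188) = 189.429 → 189
B = 156 + 0.1786 × (15 − 156) = 130.817 → 131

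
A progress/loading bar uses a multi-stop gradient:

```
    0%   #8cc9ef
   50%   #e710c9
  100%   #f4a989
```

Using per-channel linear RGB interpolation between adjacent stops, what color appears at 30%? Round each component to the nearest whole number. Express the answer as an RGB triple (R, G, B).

(195, 90, 216)

30% lies between the 0% and 50% stops, so the local fraction is t = (30 − 0)/(50 − 0) = 30/50 ≈ 0.6.
#8cc9ef → (140, 201, 239); #e710c9 → (231, 16, 201).
R = 140 + 0.6 × (231 − 140) = 194.6 → 195
G = 201 + 0.6 × (16 − 201) = 90 → 90
B = 239 + 0.6 × (201 − 239) = 216.2 → 216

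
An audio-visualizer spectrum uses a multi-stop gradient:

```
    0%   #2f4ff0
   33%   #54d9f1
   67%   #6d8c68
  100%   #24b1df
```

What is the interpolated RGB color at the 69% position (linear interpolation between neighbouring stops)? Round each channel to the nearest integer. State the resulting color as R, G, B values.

69% lies between the 67% and 100% stops, so the local fraction is t = (69 − 67)/(100 − 67) = 2/33 ≈ 0.0606.
#6d8c68 → (109, 140, 104); #24b1df → (36, 177, 223).
R = 109 + 0.0606 × (36 − 109) = 104.576 → 105
G = 140 + 0.0606 × (177 − 140) = 142.242 → 142
B = 104 + 0.0606 × (223 − 104) = 111.211 → 111

(105, 142, 111)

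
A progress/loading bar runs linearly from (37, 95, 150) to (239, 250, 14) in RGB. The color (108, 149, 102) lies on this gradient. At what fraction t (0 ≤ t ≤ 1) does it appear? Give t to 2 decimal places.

0.35

Invert the lerp on the R channel (largest span, 202): t = (108 − 37) / (239 − 37) = 71/202 = 0.35149.
Check on G: (149 − 95)/(250 − 95) = 0.3484 ✓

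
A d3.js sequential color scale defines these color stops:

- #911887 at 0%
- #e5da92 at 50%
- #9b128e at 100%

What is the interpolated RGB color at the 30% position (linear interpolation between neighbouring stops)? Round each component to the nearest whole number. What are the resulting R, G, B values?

30% lies between the 0% and 50% stops, so the local fraction is t = (30 − 0)/(50 − 0) = 30/50 ≈ 0.6.
#911887 → (145, 24, 135); #e5da92 → (229, 218, 146).
R = 145 + 0.6 × (229 − 145) = 195.4 → 195
G = 24 + 0.6 × (218 − 24) = 140.4 → 140
B = 135 + 0.6 × (146 − 135) = 141.6 → 142

(195, 140, 142)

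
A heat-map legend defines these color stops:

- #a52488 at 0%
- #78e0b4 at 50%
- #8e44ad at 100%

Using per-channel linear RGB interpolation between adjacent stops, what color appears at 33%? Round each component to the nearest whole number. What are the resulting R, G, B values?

(135, 160, 165)

33% lies between the 0% and 50% stops, so the local fraction is t = (33 − 0)/(50 − 0) = 33/50 ≈ 0.66.
#a52488 → (165, 36, 136); #78e0b4 → (120, 224, 180).
R = 165 + 0.66 × (120 − 165) = 135.3 → 135
G = 36 + 0.66 × (224 − 36) = 160.08 → 160
B = 136 + 0.66 × (180 − 136) = 165.04 → 165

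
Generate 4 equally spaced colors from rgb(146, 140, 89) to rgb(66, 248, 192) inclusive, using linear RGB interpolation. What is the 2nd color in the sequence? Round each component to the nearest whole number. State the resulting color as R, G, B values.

With 4 swatches and endpoints inclusive, swatch 2 sits at t = (2 − 1)/(4 − 1) = 1/3 ≈ 0.3333.
R = 146 + 0.3333 × (66 − 146) = 119.336 → 119
G = 140 + 0.3333 × (248 − 140) = 175.996 → 176
B = 89 + 0.3333 × (192 − 89) = 123.33 → 123

(119, 176, 123)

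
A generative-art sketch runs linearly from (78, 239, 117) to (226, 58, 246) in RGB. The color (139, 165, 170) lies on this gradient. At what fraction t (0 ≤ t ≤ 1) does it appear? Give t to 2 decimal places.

0.41

Invert the lerp on the G channel (largest span, 181): t = (165 − 239) / (58 − 239) = -74/-181 = 0.40884.
Check on R: (139 − 78)/(226 − 78) = 0.4122 ✓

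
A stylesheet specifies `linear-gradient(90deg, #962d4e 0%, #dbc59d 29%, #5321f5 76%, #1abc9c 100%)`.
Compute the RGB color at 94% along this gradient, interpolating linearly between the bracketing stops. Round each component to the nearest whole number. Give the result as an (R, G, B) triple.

(40, 149, 178)

94% lies between the 76% and 100% stops, so the local fraction is t = (94 − 76)/(100 − 76) = 18/24 ≈ 0.75.
#5321f5 → (83, 33, 245); #1abc9c → (26, 188, 156).
R = 83 + 0.75 × (26 − 83) = 40.25 → 40
G = 33 + 0.75 × (188 − 33) = 149.25 → 149
B = 245 + 0.75 × (156 − 245) = 178.25 → 178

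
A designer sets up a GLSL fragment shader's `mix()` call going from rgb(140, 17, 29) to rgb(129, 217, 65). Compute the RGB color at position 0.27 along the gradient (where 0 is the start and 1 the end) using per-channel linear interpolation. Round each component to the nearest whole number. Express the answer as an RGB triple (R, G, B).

R = 140 + 0.27 × (129 − 140) = 140 + 0.27 × -11 = 137.03 → 137
G = 17 + 0.27 × (217 − 17) = 17 + 0.27 × 200 = 71 → 71
B = 29 + 0.27 × (65 − 29) = 29 + 0.27 × 36 = 38.72 → 39

(137, 71, 39)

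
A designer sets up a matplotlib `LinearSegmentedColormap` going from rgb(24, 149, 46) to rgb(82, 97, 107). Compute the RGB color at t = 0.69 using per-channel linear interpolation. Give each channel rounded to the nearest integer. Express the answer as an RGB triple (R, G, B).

(64, 113, 88)

R = 24 + 0.69 × (82 − 24) = 24 + 0.69 × 58 = 64.02 → 64
G = 149 + 0.69 × (97 − 149) = 149 + 0.69 × -52 = 113.12 → 113
B = 46 + 0.69 × (107 − 46) = 46 + 0.69 × 61 = 88.09 → 88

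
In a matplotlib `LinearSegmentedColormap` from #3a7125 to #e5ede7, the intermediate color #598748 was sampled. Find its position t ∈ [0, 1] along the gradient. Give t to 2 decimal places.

Invert the lerp on the B channel (largest span, 194): t = (72 − 37) / (231 − 37) = 35/194 = 0.18041.
Check on R: (89 − 58)/(229 − 58) = 0.1813 ✓

0.18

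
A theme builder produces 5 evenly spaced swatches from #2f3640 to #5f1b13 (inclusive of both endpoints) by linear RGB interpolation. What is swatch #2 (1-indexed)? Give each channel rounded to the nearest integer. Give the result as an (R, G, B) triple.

With 5 swatches and endpoints inclusive, swatch 2 sits at t = (2 − 1)/(5 − 1) = 1/4 ≈ 0.25.
#2f3640 → (47, 54, 64); #5f1b13 → (95, 27, 19).
R = 47 + 0.25 × (95 − 47) = 59 → 59
G = 54 + 0.25 × (27 − 54) = 47.25 → 47
B = 64 + 0.25 × (19 − 64) = 52.75 → 53

(59, 47, 53)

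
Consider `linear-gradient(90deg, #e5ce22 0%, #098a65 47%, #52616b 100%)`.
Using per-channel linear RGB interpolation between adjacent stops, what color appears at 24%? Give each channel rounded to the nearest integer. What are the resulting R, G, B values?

(117, 171, 68)

24% lies between the 0% and 47% stops, so the local fraction is t = (24 − 0)/(47 − 0) = 24/47 ≈ 0.5106.
#e5ce22 → (229, 206, 34); #098a65 → (9, 138, 101).
R = 229 + 0.5106 × (9 − 229) = 116.668 → 117
G = 206 + 0.5106 × (138 − 206) = 171.279 → 171
B = 34 + 0.5106 × (101 − 34) = 68.21 → 68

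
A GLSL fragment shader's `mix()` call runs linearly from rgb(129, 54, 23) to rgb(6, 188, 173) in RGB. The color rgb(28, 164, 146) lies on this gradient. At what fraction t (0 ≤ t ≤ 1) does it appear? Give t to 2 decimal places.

Invert the lerp on the B channel (largest span, 150): t = (146 − 23) / (173 − 23) = 123/150 = 0.82.
Check on R: (28 − 129)/(6 − 129) = 0.8211 ✓

0.82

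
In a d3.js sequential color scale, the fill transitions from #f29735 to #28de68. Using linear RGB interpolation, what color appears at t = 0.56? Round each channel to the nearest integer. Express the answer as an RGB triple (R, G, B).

#f29735 → (242, 151, 53); #28de68 → (40, 222, 104).
R = 242 + 0.56 × (40 − 242) = 242 + 0.56 × -202 = 128.88 → 129
G = 151 + 0.56 × (222 − 151) = 151 + 0.56 × 71 = 190.76 → 191
B = 53 + 0.56 × (104 − 53) = 53 + 0.56 × 51 = 81.56 → 82
So the blended color is (129, 191, 82), about #81bf52.

(129, 191, 82)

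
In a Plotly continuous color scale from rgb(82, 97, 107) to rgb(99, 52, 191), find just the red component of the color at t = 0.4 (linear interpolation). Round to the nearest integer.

R = 82 + 0.4 × (99 − 82) = 88.8 → 89

89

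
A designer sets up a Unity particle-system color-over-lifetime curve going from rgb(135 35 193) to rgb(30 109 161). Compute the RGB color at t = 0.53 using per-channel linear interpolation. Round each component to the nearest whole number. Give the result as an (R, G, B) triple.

R = 135 + 0.53 × (30 − 135) = 135 + 0.53 × -105 = 79.35 → 79
G = 35 + 0.53 × (109 − 35) = 35 + 0.53 × 74 = 74.22 → 74
B = 193 + 0.53 × (161 − 193) = 193 + 0.53 × -32 = 176.04 → 176

(79, 74, 176)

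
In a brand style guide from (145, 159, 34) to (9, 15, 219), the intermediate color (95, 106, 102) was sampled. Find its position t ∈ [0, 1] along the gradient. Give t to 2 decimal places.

Invert the lerp on the B channel (largest span, 185): t = (102 − 34) / (219 − 34) = 68/185 = 0.36757.
Check on R: (95 − 145)/(9 − 145) = 0.3676 ✓

0.37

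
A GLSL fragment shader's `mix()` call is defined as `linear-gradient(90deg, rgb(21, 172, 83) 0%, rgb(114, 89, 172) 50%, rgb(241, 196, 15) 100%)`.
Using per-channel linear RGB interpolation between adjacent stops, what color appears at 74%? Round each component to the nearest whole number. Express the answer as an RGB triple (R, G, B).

(175, 140, 97)

74% lies between the 50% and 100% stops, so the local fraction is t = (74 − 50)/(100 − 50) = 24/50 ≈ 0.48.
R = 114 + 0.48 × (241 − 114) = 174.96 → 175
G = 89 + 0.48 × (196 − 89) = 140.36 → 140
B = 172 + 0.48 × (15 − 172) = 96.64 → 97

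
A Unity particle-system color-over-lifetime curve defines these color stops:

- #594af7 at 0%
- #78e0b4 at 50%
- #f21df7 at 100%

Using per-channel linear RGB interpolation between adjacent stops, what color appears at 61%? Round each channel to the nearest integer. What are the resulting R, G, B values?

(147, 181, 195)

61% lies between the 50% and 100% stops, so the local fraction is t = (61 − 50)/(100 − 50) = 11/50 ≈ 0.22.
#78e0b4 → (120, 224, 180); #f21df7 → (242, 29, 247).
R = 120 + 0.22 × (242 − 120) = 146.84 → 147
G = 224 + 0.22 × (29 − 224) = 181.1 → 181
B = 180 + 0.22 × (247 − 180) = 194.74 → 195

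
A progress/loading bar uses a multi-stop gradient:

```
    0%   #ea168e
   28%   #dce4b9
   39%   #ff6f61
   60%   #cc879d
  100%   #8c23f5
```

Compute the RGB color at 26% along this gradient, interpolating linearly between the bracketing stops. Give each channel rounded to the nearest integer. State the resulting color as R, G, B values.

26% lies between the 0% and 28% stops, so the local fraction is t = (26 − 0)/(28 − 0) = 26/28 ≈ 0.9286.
#ea168e → (234, 22, 142); #dce4b9 → (220, 228, 185).
R = 234 + 0.9286 × (220 − 234) = 221 → 221
G = 22 + 0.9286 × (228 − 22) = 213.292 → 213
B = 142 + 0.9286 × (185 − 142) = 181.93 → 182

(221, 213, 182)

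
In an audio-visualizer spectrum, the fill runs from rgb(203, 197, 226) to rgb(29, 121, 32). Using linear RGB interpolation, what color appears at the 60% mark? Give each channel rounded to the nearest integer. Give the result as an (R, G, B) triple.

(99, 151, 110)

60% corresponds to t = 0.6.
R = 203 + 0.6 × (29 − 203) = 203 + 0.6 × -174 = 98.6 → 99
G = 197 + 0.6 × (121 − 197) = 197 + 0.6 × -76 = 151.4 → 151
B = 226 + 0.6 × (32 − 226) = 226 + 0.6 × -194 = 109.6 → 110
So the blended color is (99, 151, 110), about #63976e.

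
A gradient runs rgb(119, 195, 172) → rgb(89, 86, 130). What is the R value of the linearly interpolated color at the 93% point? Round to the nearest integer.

91

R = 119 + 0.93 × (89 − 119) = 91.1 → 91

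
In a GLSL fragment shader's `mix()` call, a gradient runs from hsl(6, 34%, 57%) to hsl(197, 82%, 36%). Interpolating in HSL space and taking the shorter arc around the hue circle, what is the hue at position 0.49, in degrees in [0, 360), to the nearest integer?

Hue: 197 − 6 = 191°, but |191| > 180 so the shorter arc goes the other way: Δh = 191 − 360 = -169°.
H = 6 + 0.49 × (-169) = -76.81 → -77 → -77 mod 360 = 283°

283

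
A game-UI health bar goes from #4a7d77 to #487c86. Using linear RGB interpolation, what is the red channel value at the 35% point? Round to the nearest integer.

R₁ = 74 (from #4a7d77), R₂ = 72 (from #487c86).
R = 74 + 0.35 × (72 − 74) = 73.3 → 73

73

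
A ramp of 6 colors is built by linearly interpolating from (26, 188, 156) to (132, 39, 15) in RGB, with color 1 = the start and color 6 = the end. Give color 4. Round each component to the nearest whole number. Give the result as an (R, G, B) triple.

With 6 swatches and endpoints inclusive, swatch 4 sits at t = (4 − 1)/(6 − 1) = 3/5 ≈ 0.6.
R = 26 + 0.6 × (132 − 26) = 89.6 → 90
G = 188 + 0.6 × (39 − 188) = 98.6 → 99
B = 156 + 0.6 × (15 − 156) = 71.4 → 71

(90, 99, 71)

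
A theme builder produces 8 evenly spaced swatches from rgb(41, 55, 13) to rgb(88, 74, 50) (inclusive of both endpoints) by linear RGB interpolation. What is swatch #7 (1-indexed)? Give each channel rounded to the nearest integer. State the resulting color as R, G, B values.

With 8 swatches and endpoints inclusive, swatch 7 sits at t = (7 − 1)/(8 − 1) = 6/7 ≈ 0.8571.
R = 41 + 0.8571 × (88 − 41) = 81.284 → 81
G = 55 + 0.8571 × (74 − 55) = 71.285 → 71
B = 13 + 0.8571 × (50 − 13) = 44.713 → 45

(81, 71, 45)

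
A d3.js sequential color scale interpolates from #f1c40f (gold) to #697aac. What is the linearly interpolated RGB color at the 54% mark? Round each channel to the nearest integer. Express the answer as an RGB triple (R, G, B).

#f1c40f → (241, 196, 15); #697aac → (105, 122, 172).
54% corresponds to t = 0.54.
R = 241 + 0.54 × (105 − 241) = 241 + 0.54 × -136 = 167.56 → 168
G = 196 + 0.54 × (122 − 196) = 196 + 0.54 × -74 = 156.04 → 156
B = 15 + 0.54 × (172 − 15) = 15 + 0.54 × 157 = 99.78 → 100

(168, 156, 100)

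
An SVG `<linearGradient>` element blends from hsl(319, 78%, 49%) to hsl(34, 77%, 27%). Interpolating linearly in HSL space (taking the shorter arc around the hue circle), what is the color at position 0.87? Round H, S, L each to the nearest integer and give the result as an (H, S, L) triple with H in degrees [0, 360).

(24, 77, 30)

Hue: 34 − 319 = -285°, but |-285| > 180 so the shorter arc goes the other way: Δh = -285 + 360 = 75°.
H = 319 + 0.87 × (75) = 384.25 → 384 → 384 mod 360 = 24°
S = 78 + 0.87 × (77 − 78) = 77.13 → 77%
L = 49 + 0.87 × (27 − 49) = 29.86 → 30%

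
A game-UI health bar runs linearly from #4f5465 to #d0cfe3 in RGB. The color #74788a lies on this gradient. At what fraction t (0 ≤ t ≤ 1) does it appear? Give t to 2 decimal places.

Invert the lerp on the R channel (largest span, 129): t = (116 − 79) / (208 − 79) = 37/129 = 0.28682.
Check on G: (120 − 84)/(207 − 84) = 0.2927 ✓

0.29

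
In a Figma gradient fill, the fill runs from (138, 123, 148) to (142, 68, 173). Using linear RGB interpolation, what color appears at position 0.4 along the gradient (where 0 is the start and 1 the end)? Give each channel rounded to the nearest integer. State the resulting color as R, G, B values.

R = 138 + 0.4 × (142 − 138) = 138 + 0.4 × 4 = 139.6 → 140
G = 123 + 0.4 × (68 − 123) = 123 + 0.4 × -55 = 101 → 101
B = 148 + 0.4 × (173 − 148) = 148 + 0.4 × 25 = 158 → 158

(140, 101, 158)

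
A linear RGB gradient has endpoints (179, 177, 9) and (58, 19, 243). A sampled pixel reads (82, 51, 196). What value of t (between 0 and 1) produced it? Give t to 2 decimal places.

Invert the lerp on the B channel (largest span, 234): t = (196 − 9) / (243 − 9) = 187/234 = 0.79915.
Check on R: (82 − 179)/(58 − 179) = 0.8017 ✓

0.80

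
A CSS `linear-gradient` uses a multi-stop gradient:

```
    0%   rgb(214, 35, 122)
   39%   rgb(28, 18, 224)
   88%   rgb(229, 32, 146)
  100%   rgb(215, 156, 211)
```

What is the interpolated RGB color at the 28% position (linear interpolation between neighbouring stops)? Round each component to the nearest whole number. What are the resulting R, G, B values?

(80, 23, 195)

28% lies between the 0% and 39% stops, so the local fraction is t = (28 − 0)/(39 − 0) = 28/39 ≈ 0.7179.
R = 214 + 0.7179 × (28 − 214) = 80.471 → 80
G = 35 + 0.7179 × (18 − 35) = 22.796 → 23
B = 122 + 0.7179 × (224 − 122) = 195.226 → 195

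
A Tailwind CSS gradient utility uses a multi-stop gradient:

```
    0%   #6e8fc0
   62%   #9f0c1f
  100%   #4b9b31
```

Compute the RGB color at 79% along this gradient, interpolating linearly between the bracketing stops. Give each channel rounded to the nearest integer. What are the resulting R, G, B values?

79% lies between the 62% and 100% stops, so the local fraction is t = (79 − 62)/(100 − 62) = 17/38 ≈ 0.4474.
#9f0c1f → (159, 12, 31); #4b9b31 → (75, 155, 49).
R = 159 + 0.4474 × (75 − 159) = 121.418 → 121
G = 12 + 0.4474 × (155 − 12) = 75.978 → 76
B = 31 + 0.4474 × (49 − 31) = 39.053 → 39

(121, 76, 39)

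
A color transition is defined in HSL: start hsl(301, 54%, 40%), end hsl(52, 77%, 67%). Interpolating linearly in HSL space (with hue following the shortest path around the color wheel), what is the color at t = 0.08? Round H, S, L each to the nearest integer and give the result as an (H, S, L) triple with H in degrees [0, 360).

(310, 56, 42)

Hue: 52 − 301 = -249°, but |-249| > 180 so the shorter arc goes the other way: Δh = -249 + 360 = 111°.
H = 301 + 0.08 × (111) = 309.88 → 310°
S = 54 + 0.08 × (77 − 54) = 55.84 → 56%
L = 40 + 0.08 × (67 − 40) = 42.16 → 42%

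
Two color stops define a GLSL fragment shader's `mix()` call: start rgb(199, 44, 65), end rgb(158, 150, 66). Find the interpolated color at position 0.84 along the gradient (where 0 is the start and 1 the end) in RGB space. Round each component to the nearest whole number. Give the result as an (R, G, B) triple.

(165, 133, 66)

R = 199 + 0.84 × (158 − 199) = 199 + 0.84 × -41 = 164.56 → 165
G = 44 + 0.84 × (150 − 44) = 44 + 0.84 × 106 = 133.04 → 133
B = 65 + 0.84 × (66 − 65) = 65 + 0.84 × 1 = 65.84 → 66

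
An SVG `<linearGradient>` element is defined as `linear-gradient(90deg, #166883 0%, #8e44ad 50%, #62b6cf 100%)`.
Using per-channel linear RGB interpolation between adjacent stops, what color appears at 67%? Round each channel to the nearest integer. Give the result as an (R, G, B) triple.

67% lies between the 50% and 100% stops, so the local fraction is t = (67 − 50)/(100 − 50) = 17/50 ≈ 0.34.
#8e44ad → (142, 68, 173); #62b6cf → (98, 182, 207).
R = 142 + 0.34 × (98 − 142) = 127.04 → 127
G = 68 + 0.34 × (182 − 68) = 106.76 → 107
B = 173 + 0.34 × (207 − 173) = 184.56 → 185

(127, 107, 185)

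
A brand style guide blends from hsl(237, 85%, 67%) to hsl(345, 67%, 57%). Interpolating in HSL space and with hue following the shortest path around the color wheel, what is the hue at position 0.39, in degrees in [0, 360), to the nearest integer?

Hue arc: Δh = 345 − 237 = 108° (|Δh| ≤ 180, already the shorter path).
H = 237 + 0.39 × (108) = 279.12 → 279°

279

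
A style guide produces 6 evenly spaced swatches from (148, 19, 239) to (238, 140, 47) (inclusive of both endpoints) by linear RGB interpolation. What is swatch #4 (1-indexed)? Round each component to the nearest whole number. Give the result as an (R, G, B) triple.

With 6 swatches and endpoints inclusive, swatch 4 sits at t = (4 − 1)/(6 − 1) = 3/5 ≈ 0.6.
R = 148 + 0.6 × (238 − 148) = 202 → 202
G = 19 + 0.6 × (140 − 19) = 91.6 → 92
B = 239 + 0.6 × (47 − 239) = 123.8 → 124

(202, 92, 124)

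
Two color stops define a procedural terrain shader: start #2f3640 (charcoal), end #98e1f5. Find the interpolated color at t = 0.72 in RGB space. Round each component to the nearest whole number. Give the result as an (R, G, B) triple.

(123, 177, 194)

#2f3640 → (47, 54, 64); #98e1f5 → (152, 225, 245).
R = 47 + 0.72 × (152 − 47) = 47 + 0.72 × 105 = 122.6 → 123
G = 54 + 0.72 × (225 − 54) = 54 + 0.72 × 171 = 177.12 → 177
B = 64 + 0.72 × (245 − 64) = 64 + 0.72 × 181 = 194.32 → 194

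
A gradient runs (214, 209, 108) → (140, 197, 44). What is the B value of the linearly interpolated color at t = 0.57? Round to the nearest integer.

B = 108 + 0.57 × (44 − 108) = 71.52 → 72

72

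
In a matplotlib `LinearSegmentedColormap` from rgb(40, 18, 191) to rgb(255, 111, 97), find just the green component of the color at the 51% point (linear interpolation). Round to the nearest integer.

65

G = 18 + 0.51 × (111 − 18) = 65.43 → 65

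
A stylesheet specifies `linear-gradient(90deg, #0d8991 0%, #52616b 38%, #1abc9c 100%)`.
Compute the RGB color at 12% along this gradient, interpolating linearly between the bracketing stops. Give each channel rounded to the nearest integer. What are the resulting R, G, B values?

12% lies between the 0% and 38% stops, so the local fraction is t = (12 − 0)/(38 − 0) = 12/38 ≈ 0.3158.
#0d8991 → (13, 137, 145); #52616b → (82, 97, 107).
R = 13 + 0.3158 × (82 − 13) = 34.79 → 35
G = 137 + 0.3158 × (97 − 137) = 124.368 → 124
B = 145 + 0.3158 × (107 − 145) = 133 → 133

(35, 124, 133)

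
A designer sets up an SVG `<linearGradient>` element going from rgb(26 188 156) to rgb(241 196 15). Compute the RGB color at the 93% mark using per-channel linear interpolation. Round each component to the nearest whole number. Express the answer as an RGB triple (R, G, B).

93% corresponds to t = 0.93.
R = 26 + 0.93 × (241 − 26) = 26 + 0.93 × 215 = 225.95 → 226
G = 188 + 0.93 × (196 − 188) = 188 + 0.93 × 8 = 195.44 → 195
B = 156 + 0.93 × (15 − 156) = 156 + 0.93 × -141 = 24.87 → 25

(226, 195, 25)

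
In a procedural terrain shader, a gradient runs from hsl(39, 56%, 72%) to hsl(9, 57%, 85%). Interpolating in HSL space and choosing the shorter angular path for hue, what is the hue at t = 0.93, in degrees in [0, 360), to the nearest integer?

11

Hue arc: Δh = 9 − 39 = -30° (|Δh| ≤ 180, already the shorter path).
H = 39 + 0.93 × (-30) = 11.1 → 11°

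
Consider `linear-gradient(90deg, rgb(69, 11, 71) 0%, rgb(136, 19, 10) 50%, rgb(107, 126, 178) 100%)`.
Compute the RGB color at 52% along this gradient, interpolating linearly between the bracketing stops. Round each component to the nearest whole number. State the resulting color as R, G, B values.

(135, 23, 17)

52% lies between the 50% and 100% stops, so the local fraction is t = (52 − 50)/(100 − 50) = 2/50 ≈ 0.04.
R = 136 + 0.04 × (107 − 136) = 134.84 → 135
G = 19 + 0.04 × (126 − 19) = 23.28 → 23
B = 10 + 0.04 × (178 − 10) = 16.72 → 17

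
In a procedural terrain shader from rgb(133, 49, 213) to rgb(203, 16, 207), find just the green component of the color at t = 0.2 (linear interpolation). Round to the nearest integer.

G = 49 + 0.2 × (16 − 49) = 42.4 → 42

42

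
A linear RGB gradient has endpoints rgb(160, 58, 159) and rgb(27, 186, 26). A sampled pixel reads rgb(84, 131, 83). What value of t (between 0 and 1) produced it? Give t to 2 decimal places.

0.57

Invert the lerp on the R channel (largest span, 133): t = (84 − 160) / (27 − 160) = -76/-133 = 0.57143.
Check on G: (131 − 58)/(186 − 58) = 0.5703 ✓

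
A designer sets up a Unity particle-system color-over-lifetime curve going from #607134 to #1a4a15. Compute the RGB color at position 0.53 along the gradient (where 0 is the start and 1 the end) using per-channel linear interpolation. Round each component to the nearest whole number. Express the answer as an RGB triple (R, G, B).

#607134 → (96, 113, 52); #1a4a15 → (26, 74, 21).
R = 96 + 0.53 × (26 − 96) = 96 + 0.53 × -70 = 58.9 → 59
G = 113 + 0.53 × (74 − 113) = 113 + 0.53 × -39 = 92.33 → 92
B = 52 + 0.53 × (21 − 52) = 52 + 0.53 × -31 = 35.57 → 36

(59, 92, 36)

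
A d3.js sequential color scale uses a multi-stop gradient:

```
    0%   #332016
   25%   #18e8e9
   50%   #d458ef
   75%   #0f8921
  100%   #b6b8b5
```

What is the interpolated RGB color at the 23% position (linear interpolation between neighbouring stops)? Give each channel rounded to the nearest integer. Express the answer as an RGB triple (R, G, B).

(26, 216, 216)

23% lies between the 0% and 25% stops, so the local fraction is t = (23 − 0)/(25 − 0) = 23/25 ≈ 0.92.
#332016 → (51, 32, 22); #18e8e9 → (24, 232, 233).
R = 51 + 0.92 × (24 − 51) = 26.16 → 26
G = 32 + 0.92 × (232 − 32) = 216 → 216
B = 22 + 0.92 × (233 − 22) = 216.12 → 216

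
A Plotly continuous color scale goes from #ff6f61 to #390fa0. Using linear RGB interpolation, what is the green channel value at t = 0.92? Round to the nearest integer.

G₁ = 111 (from #ff6f61), G₂ = 15 (from #390fa0).
G = 111 + 0.92 × (15 − 111) = 22.68 → 23

23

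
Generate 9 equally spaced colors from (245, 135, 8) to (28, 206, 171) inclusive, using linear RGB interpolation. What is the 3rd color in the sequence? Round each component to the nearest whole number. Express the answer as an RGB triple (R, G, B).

(191, 153, 49)

With 9 swatches and endpoints inclusive, swatch 3 sits at t = (3 − 1)/(9 − 1) = 2/8 ≈ 0.25.
R = 245 + 0.25 × (28 − 245) = 190.75 → 191
G = 135 + 0.25 × (206 − 135) = 152.75 → 153
B = 8 + 0.25 × (171 − 8) = 48.75 → 49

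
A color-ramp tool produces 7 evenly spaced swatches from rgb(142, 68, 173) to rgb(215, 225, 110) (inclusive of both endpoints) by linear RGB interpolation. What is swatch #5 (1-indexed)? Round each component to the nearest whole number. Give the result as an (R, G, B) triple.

With 7 swatches and endpoints inclusive, swatch 5 sits at t = (5 − 1)/(7 − 1) = 4/6 ≈ 0.6667.
R = 142 + 0.6667 × (215 − 142) = 190.669 → 191
G = 68 + 0.6667 × (225 − 68) = 172.672 → 173
B = 173 + 0.6667 × (110 − 173) = 130.998 → 131

(191, 173, 131)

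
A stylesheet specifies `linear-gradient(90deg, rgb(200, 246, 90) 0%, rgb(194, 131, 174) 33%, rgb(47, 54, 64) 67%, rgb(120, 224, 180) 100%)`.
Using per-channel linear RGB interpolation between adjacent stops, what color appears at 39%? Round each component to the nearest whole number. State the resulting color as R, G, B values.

39% lies between the 33% and 67% stops, so the local fraction is t = (39 − 33)/(67 − 33) = 6/34 ≈ 0.1765.
R = 194 + 0.1765 × (47 − 194) = 168.054 → 168
G = 131 + 0.1765 × (54 − 131) = 117.41 → 117
B = 174 + 0.1765 × (64 − 174) = 154.585 → 155

(168, 117, 155)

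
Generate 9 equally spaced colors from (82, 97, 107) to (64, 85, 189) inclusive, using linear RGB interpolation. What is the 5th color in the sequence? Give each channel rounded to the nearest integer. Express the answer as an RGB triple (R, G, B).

(73, 91, 148)

With 9 swatches and endpoints inclusive, swatch 5 sits at t = (5 − 1)/(9 − 1) = 4/8 ≈ 0.5.
R = 82 + 0.5 × (64 − 82) = 73 → 73
G = 97 + 0.5 × (85 − 97) = 91 → 91
B = 107 + 0.5 × (189 − 107) = 148 → 148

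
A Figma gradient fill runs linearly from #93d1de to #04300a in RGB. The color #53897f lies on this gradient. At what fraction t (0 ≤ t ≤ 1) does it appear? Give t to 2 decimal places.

Invert the lerp on the B channel (largest span, 212): t = (127 − 222) / (10 − 222) = -95/-212 = 0.44811.
Check on R: (83 − 147)/(4 − 147) = 0.4476 ✓

0.45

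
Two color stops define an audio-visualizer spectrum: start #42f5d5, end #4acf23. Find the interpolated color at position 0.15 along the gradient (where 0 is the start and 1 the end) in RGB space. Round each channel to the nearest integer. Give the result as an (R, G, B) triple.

(67, 239, 186)

#42f5d5 → (66, 245, 213); #4acf23 → (74, 207, 35).
R = 66 + 0.15 × (74 − 66) = 66 + 0.15 × 8 = 67.2 → 67
G = 245 + 0.15 × (207 − 245) = 245 + 0.15 × -38 = 239.3 → 239
B = 213 + 0.15 × (35 − 213) = 213 + 0.15 × -178 = 186.3 → 186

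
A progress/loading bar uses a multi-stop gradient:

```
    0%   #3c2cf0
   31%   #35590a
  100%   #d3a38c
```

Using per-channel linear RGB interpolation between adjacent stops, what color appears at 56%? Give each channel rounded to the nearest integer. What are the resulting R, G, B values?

56% lies between the 31% and 100% stops, so the local fraction is t = (56 − 31)/(100 − 31) = 25/69 ≈ 0.3623.
#35590a → (53, 89, 10); #d3a38c → (211, 163, 140).
R = 53 + 0.3623 × (211 − 53) = 110.243 → 110
G = 89 + 0.3623 × (163 − 89) = 115.81 → 116
B = 10 + 0.3623 × (140 − 10) = 57.099 → 57

(110, 116, 57)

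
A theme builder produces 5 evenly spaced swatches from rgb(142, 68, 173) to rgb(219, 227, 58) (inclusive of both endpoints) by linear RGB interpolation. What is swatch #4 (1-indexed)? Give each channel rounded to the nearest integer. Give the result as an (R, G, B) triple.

(200, 187, 87)

With 5 swatches and endpoints inclusive, swatch 4 sits at t = (4 − 1)/(5 − 1) = 3/4 ≈ 0.75.
R = 142 + 0.75 × (219 − 142) = 199.75 → 200
G = 68 + 0.75 × (227 − 68) = 187.25 → 187
B = 173 + 0.75 × (58 − 173) = 86.75 → 87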